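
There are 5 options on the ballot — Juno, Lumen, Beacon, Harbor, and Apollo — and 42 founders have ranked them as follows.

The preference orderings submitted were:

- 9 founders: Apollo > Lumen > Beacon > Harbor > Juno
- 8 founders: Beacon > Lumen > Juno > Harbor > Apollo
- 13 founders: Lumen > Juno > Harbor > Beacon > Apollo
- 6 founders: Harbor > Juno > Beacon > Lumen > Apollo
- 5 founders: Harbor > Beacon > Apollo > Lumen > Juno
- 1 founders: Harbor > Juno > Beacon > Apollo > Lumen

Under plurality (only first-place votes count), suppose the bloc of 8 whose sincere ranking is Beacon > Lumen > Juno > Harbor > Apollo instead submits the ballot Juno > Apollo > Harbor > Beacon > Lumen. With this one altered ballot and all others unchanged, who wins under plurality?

Lumen

First-place totals with the altered ballot: Juno 8, Lumen 13, Beacon 0, Harbor 12, Apollo 9.
The winner is unchanged: still Lumen.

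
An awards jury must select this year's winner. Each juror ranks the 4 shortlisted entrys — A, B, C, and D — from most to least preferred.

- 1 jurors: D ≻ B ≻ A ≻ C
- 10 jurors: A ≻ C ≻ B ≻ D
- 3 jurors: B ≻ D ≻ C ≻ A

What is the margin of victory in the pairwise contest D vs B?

12

Ballots ranking D above B: 1.
Ballots ranking B above D: 10+3 = 13.
B wins 13–1, a margin of 12.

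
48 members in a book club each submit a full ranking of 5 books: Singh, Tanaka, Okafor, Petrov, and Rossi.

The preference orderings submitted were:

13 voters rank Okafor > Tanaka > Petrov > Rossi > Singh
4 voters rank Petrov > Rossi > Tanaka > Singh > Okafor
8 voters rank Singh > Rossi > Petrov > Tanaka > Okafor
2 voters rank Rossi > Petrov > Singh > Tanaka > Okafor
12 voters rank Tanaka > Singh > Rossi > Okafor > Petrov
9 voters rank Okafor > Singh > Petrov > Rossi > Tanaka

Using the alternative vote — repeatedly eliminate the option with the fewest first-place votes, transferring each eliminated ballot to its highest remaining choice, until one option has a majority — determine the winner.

Tanaka

Round 1: Okafor 22, Tanaka 12, Singh 8, Petrov 4, Rossi 2. Rossi has the fewest and is eliminated.
Round 2: Okafor 22, Tanaka 12, Singh 8, Petrov 6. Petrov has the fewest and is eliminated.
Round 3: Okafor 22, Tanaka 16, Singh 10. Singh has the fewest and is eliminated.
Round 4: Tanaka 26, Okafor 22. Tanaka has a majority.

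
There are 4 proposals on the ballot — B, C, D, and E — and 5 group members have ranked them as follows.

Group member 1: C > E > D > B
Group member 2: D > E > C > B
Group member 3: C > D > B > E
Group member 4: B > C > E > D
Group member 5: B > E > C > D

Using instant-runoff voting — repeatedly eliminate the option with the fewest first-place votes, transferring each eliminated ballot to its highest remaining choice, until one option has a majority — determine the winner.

Round 1: B 2, C 2, D 1, E 0. E has the fewest and is eliminated.
Round 2: B 2, C 2, D 1. D has the fewest and is eliminated.
Round 3: C 3, B 2. C has a majority.

C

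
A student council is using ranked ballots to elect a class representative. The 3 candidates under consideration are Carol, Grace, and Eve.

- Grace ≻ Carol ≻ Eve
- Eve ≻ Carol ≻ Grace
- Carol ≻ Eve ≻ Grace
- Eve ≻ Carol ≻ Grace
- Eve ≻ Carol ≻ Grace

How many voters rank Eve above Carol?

3

Ballots ranking Eve above Carol: 3.
Ballots ranking Carol above Eve: 2.
So 3 of 5 voters prefer Eve to Carol.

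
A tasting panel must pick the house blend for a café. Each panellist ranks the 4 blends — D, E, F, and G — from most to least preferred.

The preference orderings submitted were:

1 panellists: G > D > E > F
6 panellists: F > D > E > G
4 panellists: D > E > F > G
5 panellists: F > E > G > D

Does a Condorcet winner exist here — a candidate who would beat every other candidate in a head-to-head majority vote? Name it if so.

Head-to-head results (16 voters total):
D vs E: D wins 11–5.
D vs F: F wins 11–5.
D vs G: D wins 10–6.
E vs F: F wins 11–5.
E vs G: E wins 15–1.
F vs G: F wins 15–1.
F beats each rival — D (11–5), E (11–5), G (15–1) — so F is the Condorcet winner.

F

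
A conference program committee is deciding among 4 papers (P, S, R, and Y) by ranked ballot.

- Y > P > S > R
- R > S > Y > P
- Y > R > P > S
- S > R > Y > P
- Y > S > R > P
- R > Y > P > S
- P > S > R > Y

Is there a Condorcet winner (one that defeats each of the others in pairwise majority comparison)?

No

Head-to-head results (7 voters total):
P vs S: P wins 4–3.
P vs R: R wins 5–2.
P vs Y: Y wins 6–1.
S vs R: S wins 4–3.
S vs Y: Y wins 4–3.
R vs Y: R wins 4–3.
No candidate beats all others: P beats S beats R beats P, a majority cycle.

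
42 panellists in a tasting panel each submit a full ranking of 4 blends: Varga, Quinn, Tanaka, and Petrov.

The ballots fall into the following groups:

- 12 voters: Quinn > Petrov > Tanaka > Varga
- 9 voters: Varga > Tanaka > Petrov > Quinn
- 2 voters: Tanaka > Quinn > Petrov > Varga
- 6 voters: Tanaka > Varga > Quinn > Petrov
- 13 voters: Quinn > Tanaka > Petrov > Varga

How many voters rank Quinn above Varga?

27

Ballots ranking Quinn above Varga: 12+2+13 = 27.
Ballots ranking Varga above Quinn: 9+6 = 15.
So 27 of 42 voters prefer Quinn to Varga.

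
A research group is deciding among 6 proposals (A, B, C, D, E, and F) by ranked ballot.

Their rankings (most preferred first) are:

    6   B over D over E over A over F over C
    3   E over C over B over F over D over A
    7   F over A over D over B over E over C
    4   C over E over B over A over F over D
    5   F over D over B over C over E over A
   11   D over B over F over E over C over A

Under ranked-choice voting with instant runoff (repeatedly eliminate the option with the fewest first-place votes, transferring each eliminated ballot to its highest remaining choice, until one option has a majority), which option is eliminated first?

Round 1: F 12, D 11, B 6, C 4, E 3, A 0. A has the fewest and is eliminated.
Round 2: F 12, D 11, B 6, C 4, E 3. E has the fewest and is eliminated.
Round 3: F 12, D 11, C 7, B 6. B has the fewest and is eliminated.
Round 4: D 17, F 12, C 7. C has the fewest and is eliminated.
Round 5: F 19, D 17. F has a majority.

A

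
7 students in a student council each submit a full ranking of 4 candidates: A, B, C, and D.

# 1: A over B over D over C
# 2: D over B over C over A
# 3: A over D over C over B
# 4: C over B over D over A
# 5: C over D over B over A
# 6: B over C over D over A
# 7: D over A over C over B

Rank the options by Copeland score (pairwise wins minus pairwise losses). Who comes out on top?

Pairwise results:
  A vs B: B wins 4–3.
  A vs C: C wins 4–3.
  A vs D: D wins 5–2.
  B vs C: C wins 4–3.
  B vs D: D wins 4–3.
  C vs D: D wins 4–3.
Copeland scores (wins − losses):
  A: 0 − 3 = -3
  B: 1 − 2 = -1
  C: 2 − 1 = 1
  D: 3 − 0 = 3
D has the best Copeland score.

D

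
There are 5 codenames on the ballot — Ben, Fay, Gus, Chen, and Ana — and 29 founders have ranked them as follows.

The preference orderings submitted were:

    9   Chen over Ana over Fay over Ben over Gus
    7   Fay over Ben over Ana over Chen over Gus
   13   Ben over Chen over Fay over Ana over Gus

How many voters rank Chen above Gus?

29

Ballots ranking Chen above Gus: 9+7+13 = 29.
Ballots ranking Gus above Chen: 0.
So 29 of 29 voters prefer Chen to Gus.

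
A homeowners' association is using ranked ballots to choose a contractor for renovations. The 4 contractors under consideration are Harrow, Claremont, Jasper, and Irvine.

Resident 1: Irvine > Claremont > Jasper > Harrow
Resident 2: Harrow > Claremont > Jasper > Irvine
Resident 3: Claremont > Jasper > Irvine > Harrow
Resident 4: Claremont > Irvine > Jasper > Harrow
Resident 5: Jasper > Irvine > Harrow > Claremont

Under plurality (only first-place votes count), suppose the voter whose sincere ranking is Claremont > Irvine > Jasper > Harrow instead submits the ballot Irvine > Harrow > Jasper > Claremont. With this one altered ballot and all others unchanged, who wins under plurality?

First-place totals with the altered ballot: Harrow 1, Claremont 1, Jasper 1, Irvine 2.
The switch changes the winner from Claremont to Irvine.

Irvine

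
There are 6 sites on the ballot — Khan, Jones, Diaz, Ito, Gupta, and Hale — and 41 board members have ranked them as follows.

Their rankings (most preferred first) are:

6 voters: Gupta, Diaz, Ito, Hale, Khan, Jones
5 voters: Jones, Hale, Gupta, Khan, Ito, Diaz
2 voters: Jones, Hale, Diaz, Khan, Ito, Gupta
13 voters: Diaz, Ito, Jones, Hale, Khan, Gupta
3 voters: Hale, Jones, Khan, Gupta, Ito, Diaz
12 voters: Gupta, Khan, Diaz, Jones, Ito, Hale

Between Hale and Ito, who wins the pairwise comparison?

Ballots ranking Hale above Ito: 5+2+3 = 10.
Ballots ranking Ito above Hale: 6+13+12 = 31.
Ito wins the head-to-head, 31–10.

Ito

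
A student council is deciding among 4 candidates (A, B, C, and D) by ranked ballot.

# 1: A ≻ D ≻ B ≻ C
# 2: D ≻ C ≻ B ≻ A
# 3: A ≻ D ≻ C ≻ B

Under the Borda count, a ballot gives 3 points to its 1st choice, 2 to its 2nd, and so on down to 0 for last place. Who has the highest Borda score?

Borda scores:
  A: 3 + 0 + 3 = 6
  B: 1 + 1 + 0 = 2
  C: 0 + 2 + 1 = 3
  D: 2 + 3 + 2 = 7
D has the highest total.

D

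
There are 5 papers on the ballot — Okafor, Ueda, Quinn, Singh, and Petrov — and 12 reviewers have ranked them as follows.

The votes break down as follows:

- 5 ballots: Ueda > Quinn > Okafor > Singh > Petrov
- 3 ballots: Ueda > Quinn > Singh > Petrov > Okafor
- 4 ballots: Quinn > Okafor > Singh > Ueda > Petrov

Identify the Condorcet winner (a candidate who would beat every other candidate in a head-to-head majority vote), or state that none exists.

Head-to-head results (12 voters total):
Okafor vs Ueda: Ueda wins 8–4.
Okafor vs Quinn: Quinn wins 12–0.
Okafor vs Singh: Okafor wins 9–3.
Okafor vs Petrov: Okafor wins 9–3.
Ueda vs Quinn: Ueda wins 8–4.
Ueda vs Singh: Ueda wins 8–4.
Ueda vs Petrov: Ueda wins 12–0.
Quinn vs Singh: Quinn wins 12–0.
Quinn vs Petrov: Quinn wins 12–0.
Singh vs Petrov: Singh wins 12–0.
Ueda beats each rival — Okafor (8–4), Quinn (8–4), Singh (8–4), Petrov (12–0) — so Ueda is the Condorcet winner.

Ueda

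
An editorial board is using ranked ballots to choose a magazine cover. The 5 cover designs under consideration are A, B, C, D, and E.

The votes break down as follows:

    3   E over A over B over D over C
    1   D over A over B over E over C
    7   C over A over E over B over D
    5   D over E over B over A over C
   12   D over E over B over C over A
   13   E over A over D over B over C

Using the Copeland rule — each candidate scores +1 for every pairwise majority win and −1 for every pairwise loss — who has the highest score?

E

Pairwise results:
  A vs B: A wins 24–17.
  A vs C: A wins 22–19.
  A vs D: A wins 23–18.
  A vs E: E wins 33–8.
  B vs C: B wins 34–7.
  B vs D: D wins 31–10.
  B vs E: E wins 40–1.
  C vs D: D wins 34–7.
  C vs E: E wins 34–7.
  D vs E: E wins 23–18.
Copeland scores (wins − losses):
  A: 3 − 1 = 2
  B: 1 − 3 = -2
  C: 0 − 4 = -4
  D: 2 − 2 = 0
  E: 4 − 0 = 4
E has the best Copeland score.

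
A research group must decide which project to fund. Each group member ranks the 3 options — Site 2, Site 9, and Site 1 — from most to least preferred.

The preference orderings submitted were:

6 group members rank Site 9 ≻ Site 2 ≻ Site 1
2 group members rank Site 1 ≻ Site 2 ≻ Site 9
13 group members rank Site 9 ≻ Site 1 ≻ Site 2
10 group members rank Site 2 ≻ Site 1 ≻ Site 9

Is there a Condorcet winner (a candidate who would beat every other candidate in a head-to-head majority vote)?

Head-to-head results (31 voters total):
Site 2 vs Site 9: Site 9 wins 19–12.
Site 2 vs Site 1: Site 2 wins 16–15.
Site 9 vs Site 1: Site 9 wins 19–12.
Site 9 beats each rival — Site 2 (19–12), Site 1 (19–12) — so Site 9 is the Condorcet winner.

Yes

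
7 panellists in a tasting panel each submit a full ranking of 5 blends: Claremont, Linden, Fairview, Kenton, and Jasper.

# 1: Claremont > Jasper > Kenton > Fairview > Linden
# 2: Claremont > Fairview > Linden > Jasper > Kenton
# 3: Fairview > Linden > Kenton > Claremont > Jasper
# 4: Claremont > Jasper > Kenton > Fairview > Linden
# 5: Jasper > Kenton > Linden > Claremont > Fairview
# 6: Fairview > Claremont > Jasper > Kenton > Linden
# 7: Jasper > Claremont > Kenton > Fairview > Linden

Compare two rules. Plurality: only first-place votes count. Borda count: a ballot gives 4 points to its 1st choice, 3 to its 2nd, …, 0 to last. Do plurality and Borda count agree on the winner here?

Plurality first-place counts: Claremont 3, Linden 0, Fairview 2, Kenton 0, Jasper 2 → Claremont.
Borda totals: Claremont 20, Linden 7, Fairview 14, Kenton 12, Jasper 17 → Claremont.
The two rules agree on Claremont.

Yes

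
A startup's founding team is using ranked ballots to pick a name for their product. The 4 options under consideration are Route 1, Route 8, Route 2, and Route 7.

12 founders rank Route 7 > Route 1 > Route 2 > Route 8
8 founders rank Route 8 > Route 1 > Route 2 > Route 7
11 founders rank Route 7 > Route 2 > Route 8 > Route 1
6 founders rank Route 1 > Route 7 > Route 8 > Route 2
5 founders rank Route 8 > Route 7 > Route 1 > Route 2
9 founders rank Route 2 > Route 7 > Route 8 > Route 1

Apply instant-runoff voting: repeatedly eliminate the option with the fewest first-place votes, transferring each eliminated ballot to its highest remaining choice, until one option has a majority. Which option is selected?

Round 1: Route 7 23, Route 8 13, Route 2 9, Route 1 6. Route 1 has the fewest and is eliminated.
Round 2: Route 7 29, Route 8 13, Route 2 9. Route 7 has a majority.

Route 7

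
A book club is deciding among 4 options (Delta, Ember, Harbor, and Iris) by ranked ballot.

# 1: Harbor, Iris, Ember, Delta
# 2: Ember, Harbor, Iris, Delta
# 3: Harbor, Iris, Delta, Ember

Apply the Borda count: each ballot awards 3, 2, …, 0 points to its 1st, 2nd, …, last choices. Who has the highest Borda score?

Harbor

Borda scores:
  Delta: 0 + 0 + 1 = 1
  Ember: 1 + 3 + 0 = 4
  Harbor: 3 + 2 + 3 = 8
  Iris: 2 + 1 + 2 = 5
Harbor has the highest total.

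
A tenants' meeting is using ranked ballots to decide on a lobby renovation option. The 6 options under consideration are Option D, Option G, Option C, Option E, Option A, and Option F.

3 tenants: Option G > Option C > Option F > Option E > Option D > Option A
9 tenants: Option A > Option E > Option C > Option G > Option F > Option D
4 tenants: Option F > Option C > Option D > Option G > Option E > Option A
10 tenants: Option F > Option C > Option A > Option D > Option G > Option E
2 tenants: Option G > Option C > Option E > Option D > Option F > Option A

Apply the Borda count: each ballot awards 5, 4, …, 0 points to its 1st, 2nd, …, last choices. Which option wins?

Option C

Borda scores:
  Option D: 3·1 + 9·0 + 4·3 + 10·2 + 2·2 = 39
  Option G: 3·5 + 9·2 + 4·2 + 10·1 + 2·5 = 61
  Option C: 3·4 + 9·3 + 4·4 + 10·4 + 2·4 = 103
  Option E: 3·2 + 9·4 + 4·1 + 10·0 + 2·3 = 52
  Option A: 3·0 + 9·5 + 4·0 + 10·3 + 2·0 = 75
  Option F: 3·3 + 9·1 + 4·5 + 10·5 + 2·1 = 90
Option C has the highest total.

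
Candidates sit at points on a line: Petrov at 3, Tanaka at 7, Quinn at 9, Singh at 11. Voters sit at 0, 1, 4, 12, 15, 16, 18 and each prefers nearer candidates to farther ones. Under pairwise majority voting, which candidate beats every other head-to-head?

Singh

With single-peaked preferences on a line, the Condorcet winner is the candidate closest to the median voter.
The median voter (position 12) is closest to Singh at 11.
Check: Singh vs Tanaka — voters closer to Singh: 4 of 7.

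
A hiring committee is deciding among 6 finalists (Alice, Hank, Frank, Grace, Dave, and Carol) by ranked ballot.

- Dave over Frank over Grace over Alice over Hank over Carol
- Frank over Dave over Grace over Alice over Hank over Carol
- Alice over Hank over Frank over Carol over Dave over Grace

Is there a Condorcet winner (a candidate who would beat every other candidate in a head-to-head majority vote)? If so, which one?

Head-to-head results (3 voters total):
Alice vs Hank: Alice wins 3–0.
Alice vs Frank: Frank wins 2–1.
Alice vs Grace: Grace wins 2–1.
Alice vs Dave: Dave wins 2–1.
Alice vs Carol: Alice wins 3–0.
Hank vs Frank: Frank wins 2–1.
Hank vs Grace: Grace wins 2–1.
Hank vs Dave: Dave wins 2–1.
Hank vs Carol: Hank wins 3–0.
Frank vs Grace: Frank wins 3–0.
Frank vs Dave: Frank wins 2–1.
Frank vs Carol: Frank wins 3–0.
Grace vs Dave: Dave wins 3–0.
Grace vs Carol: Grace wins 2–1.
Dave vs Carol: Dave wins 2–1.
Frank beats each rival — Alice (2–1), Hank (2–1), Grace (3–0), Dave (2–1), Carol (3–0) — so Frank is the Condorcet winner.

Frank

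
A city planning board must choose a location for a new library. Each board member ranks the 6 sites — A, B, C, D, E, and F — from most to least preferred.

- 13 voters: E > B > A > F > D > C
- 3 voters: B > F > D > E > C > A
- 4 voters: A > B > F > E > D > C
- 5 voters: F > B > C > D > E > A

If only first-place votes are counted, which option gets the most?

E

First-place vote totals:
  A: 4
  B: 3
  C: 0
  D: 0
  E: 13
  F: 5
E has the most first-place votes.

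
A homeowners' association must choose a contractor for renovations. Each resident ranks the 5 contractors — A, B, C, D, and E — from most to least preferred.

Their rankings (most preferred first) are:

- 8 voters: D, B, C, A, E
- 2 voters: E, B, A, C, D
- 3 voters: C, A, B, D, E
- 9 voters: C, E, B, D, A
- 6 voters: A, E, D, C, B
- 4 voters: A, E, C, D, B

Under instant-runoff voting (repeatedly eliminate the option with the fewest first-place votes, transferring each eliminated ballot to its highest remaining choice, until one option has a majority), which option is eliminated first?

B

Round 1: C 12, A 10, D 8, E 2, B 0. B has the fewest and is eliminated.
Round 2: C 12, A 10, D 8, E 2. E has the fewest and is eliminated.
Round 3: A 12, C 12, D 8. D has the fewest and is eliminated.
Round 4: C 20, A 12. C has a majority.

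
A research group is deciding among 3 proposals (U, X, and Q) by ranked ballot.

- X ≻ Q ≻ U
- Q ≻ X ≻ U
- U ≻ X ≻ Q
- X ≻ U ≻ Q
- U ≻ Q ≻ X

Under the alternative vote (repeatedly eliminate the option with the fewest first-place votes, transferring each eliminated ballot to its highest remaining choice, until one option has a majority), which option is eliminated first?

Q

Round 1: U 2, X 2, Q 1. Q has the fewest and is eliminated.
Round 2: X 3, U 2. X has a majority.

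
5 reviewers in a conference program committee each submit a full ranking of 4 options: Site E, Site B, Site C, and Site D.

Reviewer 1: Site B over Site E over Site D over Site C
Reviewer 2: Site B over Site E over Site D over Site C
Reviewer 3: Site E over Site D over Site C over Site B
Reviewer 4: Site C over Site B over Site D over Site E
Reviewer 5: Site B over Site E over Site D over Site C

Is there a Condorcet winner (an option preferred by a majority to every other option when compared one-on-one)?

Yes

Head-to-head results (5 voters total):
Site E vs Site B: Site B wins 4–1.
Site E vs Site C: Site E wins 4–1.
Site E vs Site D: Site E wins 4–1.
Site B vs Site C: Site B wins 3–2.
Site B vs Site D: Site B wins 4–1.
Site C vs Site D: Site D wins 4–1.
Site B beats each rival — Site E (4–1), Site C (3–2), Site D (4–1) — so Site B is the Condorcet winner.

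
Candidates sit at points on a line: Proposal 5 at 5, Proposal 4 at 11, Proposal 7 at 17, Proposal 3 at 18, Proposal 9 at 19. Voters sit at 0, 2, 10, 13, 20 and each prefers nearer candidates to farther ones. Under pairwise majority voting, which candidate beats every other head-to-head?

With single-peaked preferences on a line, the Condorcet winner is the candidate closest to the median voter.
The median voter (position 10) is closest to Proposal 4 at 11.
Check: Proposal 4 vs Proposal 5 — voters closer to Proposal 4: 3 of 5.

Proposal 4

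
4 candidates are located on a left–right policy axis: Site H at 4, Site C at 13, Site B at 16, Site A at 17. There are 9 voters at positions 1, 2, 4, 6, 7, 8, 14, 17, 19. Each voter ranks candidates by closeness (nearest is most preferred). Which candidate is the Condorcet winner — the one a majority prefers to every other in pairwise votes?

With single-peaked preferences on a line, the Condorcet winner is the candidate closest to the median voter.
The median voter (position 7) is closest to Site H at 4.
Check: Site H vs Site C — voters closer to Site H: 6 of 9.

Site H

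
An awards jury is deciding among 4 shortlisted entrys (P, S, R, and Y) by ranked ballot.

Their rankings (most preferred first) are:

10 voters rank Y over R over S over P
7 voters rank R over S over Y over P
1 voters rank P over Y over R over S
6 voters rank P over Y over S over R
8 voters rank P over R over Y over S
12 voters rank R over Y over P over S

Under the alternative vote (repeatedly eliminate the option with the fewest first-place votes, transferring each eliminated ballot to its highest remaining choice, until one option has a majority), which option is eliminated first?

S

Round 1: R 19, P 15, Y 10, S 0. S has the fewest and is eliminated.
Round 2: R 19, P 15, Y 10. Y has the fewest and is eliminated.
Round 3: R 29, P 15. R has a majority.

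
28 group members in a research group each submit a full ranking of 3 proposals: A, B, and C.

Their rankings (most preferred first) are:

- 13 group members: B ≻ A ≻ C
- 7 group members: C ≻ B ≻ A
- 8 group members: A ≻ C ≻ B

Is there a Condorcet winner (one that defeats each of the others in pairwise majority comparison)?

No

Head-to-head results (28 voters total):
A vs B: B wins 20–8.
A vs C: A wins 21–7.
B vs C: C wins 15–13.
No candidate beats all others: A beats C beats B beats A, a majority cycle.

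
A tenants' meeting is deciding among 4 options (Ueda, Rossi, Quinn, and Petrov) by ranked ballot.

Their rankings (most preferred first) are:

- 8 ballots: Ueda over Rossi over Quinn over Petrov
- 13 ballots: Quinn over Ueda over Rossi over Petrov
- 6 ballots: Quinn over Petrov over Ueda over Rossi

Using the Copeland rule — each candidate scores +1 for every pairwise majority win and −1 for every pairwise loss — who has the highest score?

Quinn

Pairwise results:
  Ueda vs Rossi: Ueda wins 27–0.
  Ueda vs Quinn: Quinn wins 19–8.
  Ueda vs Petrov: Ueda wins 21–6.
  Rossi vs Quinn: Quinn wins 19–8.
  Rossi vs Petrov: Rossi wins 21–6.
  Quinn vs Petrov: Quinn wins 27–0.
Copeland scores (wins − losses):
  Ueda: 2 − 1 = 1
  Rossi: 1 − 2 = -1
  Quinn: 3 − 0 = 3
  Petrov: 0 − 3 = -3
Quinn has the best Copeland score.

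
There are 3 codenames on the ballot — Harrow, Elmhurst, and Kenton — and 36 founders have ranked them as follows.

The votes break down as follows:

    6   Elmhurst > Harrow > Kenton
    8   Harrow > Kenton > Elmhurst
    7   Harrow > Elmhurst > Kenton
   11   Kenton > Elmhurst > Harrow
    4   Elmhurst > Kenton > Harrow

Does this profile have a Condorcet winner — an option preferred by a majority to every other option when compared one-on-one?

No

Head-to-head results (36 voters total):
Harrow vs Elmhurst: Elmhurst wins 21–15.
Harrow vs Kenton: Harrow wins 21–15.
Elmhurst vs Kenton: Kenton wins 19–17.
No candidate beats all others: Harrow beats Kenton beats Elmhurst beats Harrow, a majority cycle.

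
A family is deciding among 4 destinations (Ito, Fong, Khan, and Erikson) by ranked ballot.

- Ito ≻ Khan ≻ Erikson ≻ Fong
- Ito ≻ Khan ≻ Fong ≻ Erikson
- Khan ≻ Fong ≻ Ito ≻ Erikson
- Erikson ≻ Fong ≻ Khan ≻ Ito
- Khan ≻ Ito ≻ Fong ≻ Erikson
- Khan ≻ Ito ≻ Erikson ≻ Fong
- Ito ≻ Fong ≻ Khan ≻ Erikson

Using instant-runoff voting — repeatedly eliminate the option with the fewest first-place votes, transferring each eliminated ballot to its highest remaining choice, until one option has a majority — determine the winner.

Round 1: Ito 3, Khan 3, Erikson 1, Fong 0. Fong has the fewest and is eliminated.
Round 2: Ito 3, Khan 3, Erikson 1. Erikson has the fewest and is eliminated.
Round 3: Khan 4, Ito 3. Khan has a majority.

Khan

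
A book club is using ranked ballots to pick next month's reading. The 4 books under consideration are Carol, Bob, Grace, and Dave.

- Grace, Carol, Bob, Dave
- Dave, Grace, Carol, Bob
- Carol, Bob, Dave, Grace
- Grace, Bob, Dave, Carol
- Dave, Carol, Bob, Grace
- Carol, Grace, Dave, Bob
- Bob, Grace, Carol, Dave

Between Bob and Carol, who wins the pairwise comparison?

Ballots ranking Bob above Carol: 2.
Ballots ranking Carol above Bob: 5.
Carol wins the head-to-head, 5–2.

Carol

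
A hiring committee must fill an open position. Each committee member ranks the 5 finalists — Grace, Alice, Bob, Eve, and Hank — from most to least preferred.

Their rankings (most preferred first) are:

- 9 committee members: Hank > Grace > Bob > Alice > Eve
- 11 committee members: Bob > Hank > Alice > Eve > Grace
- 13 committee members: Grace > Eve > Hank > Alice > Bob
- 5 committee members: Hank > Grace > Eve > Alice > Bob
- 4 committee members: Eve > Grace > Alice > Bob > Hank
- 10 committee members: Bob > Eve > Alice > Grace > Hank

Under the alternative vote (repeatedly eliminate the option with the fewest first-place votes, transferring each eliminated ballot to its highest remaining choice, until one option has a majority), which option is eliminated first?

Round 1: Bob 21, Hank 14, Grace 13, Eve 4, Alice 0. Alice has the fewest and is eliminated.
Round 2: Bob 21, Hank 14, Grace 13, Eve 4. Eve has the fewest and is eliminated.
Round 3: Bob 21, Grace 17, Hank 14. Hank has the fewest and is eliminated.
Round 4: Grace 31, Bob 21. Grace has a majority.

Alice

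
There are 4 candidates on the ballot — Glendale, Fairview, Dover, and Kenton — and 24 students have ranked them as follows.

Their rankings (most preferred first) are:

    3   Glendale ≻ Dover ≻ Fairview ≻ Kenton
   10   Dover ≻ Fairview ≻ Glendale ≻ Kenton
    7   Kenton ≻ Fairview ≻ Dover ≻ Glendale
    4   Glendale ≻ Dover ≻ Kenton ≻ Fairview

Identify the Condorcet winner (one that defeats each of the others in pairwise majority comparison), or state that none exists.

Head-to-head results (24 voters total):
Glendale vs Fairview: Fairview wins 17–7.
Glendale vs Dover: Dover wins 17–7.
Glendale vs Kenton: Glendale wins 17–7.
Fairview vs Dover: Dover wins 17–7.
Fairview vs Kenton: Fairview wins 13–11.
Dover vs Kenton: Dover wins 17–7.
Dover beats each rival — Glendale (17–7), Fairview (17–7), Kenton (17–7) — so Dover is the Condorcet winner.

Dover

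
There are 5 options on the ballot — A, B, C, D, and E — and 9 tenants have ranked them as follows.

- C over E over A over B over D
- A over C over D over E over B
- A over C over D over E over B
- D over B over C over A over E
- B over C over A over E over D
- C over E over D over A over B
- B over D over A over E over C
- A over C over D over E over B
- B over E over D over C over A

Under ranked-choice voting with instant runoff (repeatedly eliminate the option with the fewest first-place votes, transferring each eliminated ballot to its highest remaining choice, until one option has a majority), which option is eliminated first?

E

Round 1: A 3, B 3, C 2, D 1, E 0. E has the fewest and is eliminated.
Round 2: A 3, B 3, C 2, D 1. D has the fewest and is eliminated.
Round 3: B 4, A 3, C 2. C has the fewest and is eliminated.
Round 4: A 5, B 4. A has a majority.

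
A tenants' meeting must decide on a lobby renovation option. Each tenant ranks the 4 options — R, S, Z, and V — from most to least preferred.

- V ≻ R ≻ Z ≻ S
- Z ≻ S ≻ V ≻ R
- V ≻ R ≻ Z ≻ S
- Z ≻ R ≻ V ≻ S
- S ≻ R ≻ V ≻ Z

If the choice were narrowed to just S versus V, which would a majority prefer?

Ballots ranking S above V: 2.
Ballots ranking V above S: 3.
V wins the head-to-head, 3–2.

V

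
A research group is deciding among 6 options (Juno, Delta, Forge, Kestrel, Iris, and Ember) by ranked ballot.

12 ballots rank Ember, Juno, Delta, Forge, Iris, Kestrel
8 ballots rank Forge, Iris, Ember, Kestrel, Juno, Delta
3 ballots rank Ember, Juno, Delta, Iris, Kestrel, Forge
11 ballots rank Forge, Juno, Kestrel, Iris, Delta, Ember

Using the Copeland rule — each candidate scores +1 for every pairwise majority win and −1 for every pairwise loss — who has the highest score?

Forge

Pairwise results:
  Juno vs Delta: Juno wins 34–0.
  Juno vs Forge: Forge wins 19–15.
  Juno vs Kestrel: Juno wins 26–8.
  Juno vs Iris: Juno wins 26–8.
  Juno vs Ember: Ember wins 23–11.
  Delta vs Forge: Forge wins 19–15.
  Delta vs Kestrel: Kestrel wins 19–15.
  Delta vs Iris: Iris wins 19–15.
  Delta vs Ember: Ember wins 23–11.
  Forge vs Kestrel: Forge wins 31–3.
  Forge vs Iris: Forge wins 31–3.
  Forge vs Ember: Forge wins 19–15.
  Kestrel vs Iris: Iris wins 23–11.
  Kestrel vs Ember: Ember wins 23–11.
  Iris vs Ember: Iris wins 19–15.
Copeland scores (wins − losses):
  Juno: 3 − 2 = 1
  Delta: 0 − 5 = -5
  Forge: 5 − 0 = 5
  Kestrel: 1 − 4 = -3
  Iris: 3 − 2 = 1
  Ember: 3 − 2 = 1
Forge has the best Copeland score.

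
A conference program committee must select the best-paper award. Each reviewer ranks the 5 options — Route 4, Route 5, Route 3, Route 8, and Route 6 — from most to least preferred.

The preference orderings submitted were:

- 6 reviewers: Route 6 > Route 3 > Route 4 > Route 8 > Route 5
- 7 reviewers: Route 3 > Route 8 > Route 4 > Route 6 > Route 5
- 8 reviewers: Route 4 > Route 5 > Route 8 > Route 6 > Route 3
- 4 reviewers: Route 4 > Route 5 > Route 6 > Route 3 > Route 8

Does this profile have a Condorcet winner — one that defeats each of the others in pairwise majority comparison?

Head-to-head results (25 voters total):
Route 4 vs Route 5: Route 4 wins 25–0.
Route 4 vs Route 3: Route 3 wins 13–12.
Route 4 vs Route 8: Route 4 wins 18–7.
Route 4 vs Route 6: Route 4 wins 19–6.
Route 5 vs Route 3: Route 3 wins 13–12.
Route 5 vs Route 8: Route 8 wins 13–12.
Route 5 vs Route 6: Route 6 wins 13–12.
Route 3 vs Route 8: Route 3 wins 17–8.
Route 3 vs Route 6: Route 6 wins 18–7.
Route 8 vs Route 6: Route 8 wins 15–10.
No candidate beats all others: Route 4 beats Route 6 beats Route 3 beats Route 4, a majority cycle.

No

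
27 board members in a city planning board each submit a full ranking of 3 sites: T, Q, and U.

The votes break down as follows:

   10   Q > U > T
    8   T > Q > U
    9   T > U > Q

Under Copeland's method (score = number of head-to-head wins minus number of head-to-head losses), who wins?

Pairwise results:
  T vs Q: T wins 17–10.
  T vs U: T wins 17–10.
  Q vs U: Q wins 18–9.
Copeland scores (wins − losses):
  T: 2 − 0 = 2
  Q: 1 − 1 = 0
  U: 0 − 2 = -2
T has the best Copeland score.

T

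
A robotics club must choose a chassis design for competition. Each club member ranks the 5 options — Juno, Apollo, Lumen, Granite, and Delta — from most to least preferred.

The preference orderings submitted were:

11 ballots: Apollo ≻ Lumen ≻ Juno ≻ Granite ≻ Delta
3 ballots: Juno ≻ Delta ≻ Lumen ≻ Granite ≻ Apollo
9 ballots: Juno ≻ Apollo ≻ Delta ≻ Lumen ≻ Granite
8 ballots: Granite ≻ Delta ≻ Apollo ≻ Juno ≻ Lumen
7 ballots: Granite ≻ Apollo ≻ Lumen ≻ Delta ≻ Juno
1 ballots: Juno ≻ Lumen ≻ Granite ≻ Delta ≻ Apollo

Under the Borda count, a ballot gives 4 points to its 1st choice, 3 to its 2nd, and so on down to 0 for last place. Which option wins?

Apollo

Borda scores:
  Juno: 11·2 + 3·4 + 9·4 + 8·1 + 7·0 + 4 = 82
  Apollo: 11·4 + 3·0 + 9·3 + 8·2 + 7·3 + 0 = 108
  Lumen: 11·3 + 3·2 + 9·1 + 8·0 + 7·2 + 3 = 65
  Granite: 11·1 + 3·1 + 9·0 + 8·4 + 7·4 + 2 = 76
  Delta: 11·0 + 3·3 + 9·2 + 8·3 + 7·1 + 1 = 59
Apollo has the highest total.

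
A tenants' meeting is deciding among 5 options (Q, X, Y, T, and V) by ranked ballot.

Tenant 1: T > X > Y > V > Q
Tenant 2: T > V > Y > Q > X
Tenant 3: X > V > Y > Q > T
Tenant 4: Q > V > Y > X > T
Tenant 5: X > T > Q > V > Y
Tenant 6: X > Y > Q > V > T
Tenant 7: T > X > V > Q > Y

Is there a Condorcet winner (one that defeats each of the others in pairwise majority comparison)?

Yes

Head-to-head results (7 voters total):
Q vs X: X wins 5–2.
Q vs Y: Y wins 4–3.
Q vs T: T wins 4–3.
Q vs V: V wins 4–3.
X vs Y: X wins 5–2.
X vs T: X wins 4–3.
X vs V: X wins 5–2.
Y vs T: T wins 4–3.
Y vs V: V wins 5–2.
T vs V: T wins 4–3.
X beats each rival — Q (5–2), Y (5–2), T (4–3), V (5–2) — so X is the Condorcet winner.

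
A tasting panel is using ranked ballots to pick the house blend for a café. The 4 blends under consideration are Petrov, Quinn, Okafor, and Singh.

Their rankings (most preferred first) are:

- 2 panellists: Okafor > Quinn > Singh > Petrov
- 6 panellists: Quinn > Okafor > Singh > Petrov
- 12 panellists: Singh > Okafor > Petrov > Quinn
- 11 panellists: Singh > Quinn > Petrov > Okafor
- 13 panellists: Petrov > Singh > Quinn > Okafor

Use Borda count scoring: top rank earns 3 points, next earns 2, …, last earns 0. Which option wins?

Singh

Borda scores:
  Petrov: 2·0 + 6·0 + 12·1 + 11·1 + 13·3 = 62
  Quinn: 2·2 + 6·3 + 12·0 + 11·2 + 13·1 = 57
  Okafor: 2·3 + 6·2 + 12·2 + 11·0 + 13·0 = 42
  Singh: 2·1 + 6·1 + 12·3 + 11·3 + 13·2 = 103
Singh has the highest total.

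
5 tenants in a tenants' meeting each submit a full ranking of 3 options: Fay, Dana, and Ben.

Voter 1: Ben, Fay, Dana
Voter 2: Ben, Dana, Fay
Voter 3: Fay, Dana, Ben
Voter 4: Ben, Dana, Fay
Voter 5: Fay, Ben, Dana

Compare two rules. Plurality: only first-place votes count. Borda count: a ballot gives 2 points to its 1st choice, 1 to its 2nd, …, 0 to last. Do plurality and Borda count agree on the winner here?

Yes

Plurality first-place counts: Fay 2, Dana 0, Ben 3 → Ben.
Borda totals: Fay 5, Dana 3, Ben 7 → Ben.
The two rules agree on Ben.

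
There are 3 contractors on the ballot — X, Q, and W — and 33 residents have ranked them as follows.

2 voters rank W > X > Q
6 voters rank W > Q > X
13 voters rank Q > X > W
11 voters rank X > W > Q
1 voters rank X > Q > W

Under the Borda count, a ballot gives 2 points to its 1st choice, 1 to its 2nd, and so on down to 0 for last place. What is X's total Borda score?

39

Borda scores:
  X: 2·1 + 6·0 + 13·1 + 11·2 + 2 = 39
  Q: 2·0 + 6·1 + 13·2 + 11·0 + 1 = 33
  W: 2·2 + 6·2 + 13·0 + 11·1 + 0 = 27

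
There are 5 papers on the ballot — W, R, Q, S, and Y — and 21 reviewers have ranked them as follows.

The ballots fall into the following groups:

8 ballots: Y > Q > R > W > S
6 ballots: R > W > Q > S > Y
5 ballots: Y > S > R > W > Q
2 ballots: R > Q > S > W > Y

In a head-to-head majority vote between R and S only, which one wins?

R

Ballots ranking R above S: 8+6+2 = 16.
Ballots ranking S above R: 5.
R wins the head-to-head, 16–5.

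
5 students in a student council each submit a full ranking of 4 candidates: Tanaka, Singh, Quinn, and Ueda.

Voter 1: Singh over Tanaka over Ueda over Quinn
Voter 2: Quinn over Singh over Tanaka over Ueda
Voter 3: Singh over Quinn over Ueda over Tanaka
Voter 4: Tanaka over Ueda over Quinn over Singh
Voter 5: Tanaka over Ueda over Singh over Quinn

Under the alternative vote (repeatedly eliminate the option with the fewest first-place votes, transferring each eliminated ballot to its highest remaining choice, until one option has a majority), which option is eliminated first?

Round 1: Tanaka 2, Singh 2, Quinn 1, Ueda 0. Ueda has the fewest and is eliminated.
Round 2: Tanaka 2, Singh 2, Quinn 1. Quinn has the fewest and is eliminated.
Round 3: Singh 3, Tanaka 2. Singh has a majority.

Ueda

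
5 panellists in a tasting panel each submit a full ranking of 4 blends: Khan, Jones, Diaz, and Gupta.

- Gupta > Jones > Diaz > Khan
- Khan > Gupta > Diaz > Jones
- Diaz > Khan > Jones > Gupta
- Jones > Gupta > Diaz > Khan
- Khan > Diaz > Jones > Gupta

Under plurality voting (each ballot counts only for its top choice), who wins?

First-place vote totals:
  Khan: 2
  Jones: 1
  Diaz: 1
  Gupta: 1
Khan has the most first-place votes.

Khan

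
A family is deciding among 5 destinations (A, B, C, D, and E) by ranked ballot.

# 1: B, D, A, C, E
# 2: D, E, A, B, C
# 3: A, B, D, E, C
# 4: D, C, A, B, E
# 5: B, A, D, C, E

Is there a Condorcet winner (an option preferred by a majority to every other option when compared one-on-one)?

Head-to-head results (5 voters total):
A vs B: A wins 3–2.
A vs C: A wins 4–1.
A vs D: D wins 3–2.
A vs E: A wins 4–1.
B vs C: B wins 4–1.
B vs D: B wins 3–2.
B vs E: B wins 4–1.
C vs D: D wins 5–0.
C vs E: C wins 3–2.
D vs E: D wins 5–0.
No candidate beats all others: A beats B beats D beats A, a majority cycle.

No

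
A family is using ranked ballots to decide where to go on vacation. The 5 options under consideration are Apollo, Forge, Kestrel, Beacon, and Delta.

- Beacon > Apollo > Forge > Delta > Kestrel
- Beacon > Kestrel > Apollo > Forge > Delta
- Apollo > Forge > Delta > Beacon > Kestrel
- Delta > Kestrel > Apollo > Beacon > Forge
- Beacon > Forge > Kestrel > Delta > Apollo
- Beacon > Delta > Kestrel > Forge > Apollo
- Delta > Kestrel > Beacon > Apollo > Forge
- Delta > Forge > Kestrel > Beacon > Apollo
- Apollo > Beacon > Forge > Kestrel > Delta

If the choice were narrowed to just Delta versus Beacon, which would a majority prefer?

Ballots ranking Delta above Beacon: 4.
Ballots ranking Beacon above Delta: 5.
Beacon wins the head-to-head, 5–4.

Beacon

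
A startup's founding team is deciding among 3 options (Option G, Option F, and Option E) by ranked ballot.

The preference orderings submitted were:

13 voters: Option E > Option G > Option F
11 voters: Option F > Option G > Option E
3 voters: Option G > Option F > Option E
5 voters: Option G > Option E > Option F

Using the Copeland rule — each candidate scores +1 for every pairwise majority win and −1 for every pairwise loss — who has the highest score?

Pairwise results:
  Option G vs Option F: Option G wins 21–11.
  Option G vs Option E: Option G wins 19–13.
  Option F vs Option E: Option E wins 18–14.
Copeland scores (wins − losses):
  Option G: 2 − 0 = 2
  Option F: 0 − 2 = -2
  Option E: 1 − 1 = 0
Option G has the best Copeland score.

Option G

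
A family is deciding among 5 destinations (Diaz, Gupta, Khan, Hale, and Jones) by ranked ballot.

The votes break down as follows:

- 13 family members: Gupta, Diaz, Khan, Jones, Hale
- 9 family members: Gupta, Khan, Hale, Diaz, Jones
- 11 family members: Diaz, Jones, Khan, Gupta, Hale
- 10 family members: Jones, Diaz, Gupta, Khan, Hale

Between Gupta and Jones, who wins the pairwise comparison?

Ballots ranking Gupta above Jones: 13+9 = 22.
Ballots ranking Jones above Gupta: 11+10 = 21.
Gupta wins the head-to-head, 22–21.

Gupta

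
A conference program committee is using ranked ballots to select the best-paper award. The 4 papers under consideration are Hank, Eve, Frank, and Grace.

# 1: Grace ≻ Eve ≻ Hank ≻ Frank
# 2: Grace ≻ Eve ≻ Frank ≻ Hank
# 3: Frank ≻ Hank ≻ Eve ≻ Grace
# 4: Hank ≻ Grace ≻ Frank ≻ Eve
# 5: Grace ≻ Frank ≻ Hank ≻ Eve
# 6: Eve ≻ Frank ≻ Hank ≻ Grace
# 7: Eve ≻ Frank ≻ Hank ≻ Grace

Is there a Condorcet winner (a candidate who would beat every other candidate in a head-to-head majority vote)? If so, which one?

Head-to-head results (7 voters total):
Hank vs Eve: Eve wins 4–3.
Hank vs Frank: Frank wins 5–2.
Hank vs Grace: Hank wins 4–3.
Eve vs Frank: Eve wins 4–3.
Eve vs Grace: Grace wins 4–3.
Frank vs Grace: Grace wins 4–3.
No candidate beats all others: Hank beats Grace beats Eve beats Hank, a majority cycle.

There is no Condorcet winner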